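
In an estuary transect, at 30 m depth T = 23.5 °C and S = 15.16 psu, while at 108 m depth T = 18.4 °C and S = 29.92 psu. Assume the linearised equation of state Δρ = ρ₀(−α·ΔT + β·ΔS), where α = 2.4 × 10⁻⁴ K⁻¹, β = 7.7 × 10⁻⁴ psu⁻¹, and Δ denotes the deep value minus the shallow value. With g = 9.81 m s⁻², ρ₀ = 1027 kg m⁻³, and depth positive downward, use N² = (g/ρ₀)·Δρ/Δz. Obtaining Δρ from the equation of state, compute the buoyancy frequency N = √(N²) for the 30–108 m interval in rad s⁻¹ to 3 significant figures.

ΔT = -5.1 K, ΔS = +14.76 psu (deep − shallow).
Δρ/ρ₀ = −αΔT + βΔS = 1.224 × 10⁻³ + 0.0113652 = 0.0125892, so Δρ ≈ 12.93 kg m⁻³.
N² = (g/ρ₀)·Δρ/Δz = g·(Δρ/ρ₀)/Δz = 9.81 × 0.0125892 / 78 = 1.5833 × 10⁻³ s⁻².
N = √(1.5833 × 10⁻³) = 0.039791 rad s⁻¹ ≈ 0.0398 rad s⁻¹.

0.0398 rad s⁻¹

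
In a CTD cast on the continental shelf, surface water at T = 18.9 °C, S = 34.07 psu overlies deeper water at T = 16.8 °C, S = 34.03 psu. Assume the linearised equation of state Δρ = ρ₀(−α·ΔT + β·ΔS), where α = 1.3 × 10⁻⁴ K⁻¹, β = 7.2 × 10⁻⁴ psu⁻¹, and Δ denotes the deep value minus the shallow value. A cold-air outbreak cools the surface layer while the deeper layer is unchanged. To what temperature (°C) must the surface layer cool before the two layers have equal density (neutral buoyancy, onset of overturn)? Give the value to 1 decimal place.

Neutral buoyancy requires Δρ = 0, i.e. −α(T_deep − T_surf′) + β(S_deep − S_surf) = 0.
T_surf′ = T_deep − (β/α)·ΔS = 16.8 − (7.2 × 10⁻⁴/1.3 × 10⁻⁴)·(-0.04) = 17.022 °C.
Cooling required: 18.9 − (17.022) = 1.878 °C.

17.0 °C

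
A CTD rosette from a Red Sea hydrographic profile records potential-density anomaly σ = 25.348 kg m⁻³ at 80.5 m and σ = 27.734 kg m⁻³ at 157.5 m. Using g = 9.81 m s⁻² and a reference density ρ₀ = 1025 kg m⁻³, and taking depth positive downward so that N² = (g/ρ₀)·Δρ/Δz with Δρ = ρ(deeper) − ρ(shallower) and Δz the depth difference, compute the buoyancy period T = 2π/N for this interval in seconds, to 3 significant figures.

365 s

Δρ = 1027.734 − 1025.348 = 2.386 kg m⁻³ over Δz = 157.5 − 80.5 = 77 m.
N² = (9.81/1025) × (2.386/77) = 2.9657 × 10⁻⁴ s⁻².
N = √(2.9657 × 10⁻⁴) = 0.017221 rad s⁻¹, so T = 2π/N = 364.86 s ≈ 365 s.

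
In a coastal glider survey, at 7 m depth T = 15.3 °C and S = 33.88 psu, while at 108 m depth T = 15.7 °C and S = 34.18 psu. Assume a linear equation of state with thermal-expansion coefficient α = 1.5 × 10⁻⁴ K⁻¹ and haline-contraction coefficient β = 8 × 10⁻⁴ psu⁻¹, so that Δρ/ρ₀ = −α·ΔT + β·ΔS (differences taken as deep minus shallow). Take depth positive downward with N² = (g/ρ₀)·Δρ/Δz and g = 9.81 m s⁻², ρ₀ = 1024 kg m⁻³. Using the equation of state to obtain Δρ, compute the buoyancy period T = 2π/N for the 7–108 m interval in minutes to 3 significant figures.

ΔT = +0.4 K, ΔS = +0.30 psu (deep − shallow).
Δρ/ρ₀ = −αΔT + βΔS = -6.00 × 10⁻⁵ + 2.40 × 10⁻⁴ = 1.80 × 10⁻⁴, so Δρ ≈ 0.1843 kg m⁻³.
N² = (g/ρ₀)·Δρ/Δz = g·(Δρ/ρ₀)/Δz = 9.81 × 1.80 × 10⁻⁴ / 101 = 1.7483 × 10⁻⁵ s⁻².
N = √(1.7483 × 10⁻⁵) = 4.1813 × 10⁻³ rad s⁻¹ → T = 2π/N = 1.5027 × 10³ s = 25.045 min ≈ 25.0 min.

25.0 min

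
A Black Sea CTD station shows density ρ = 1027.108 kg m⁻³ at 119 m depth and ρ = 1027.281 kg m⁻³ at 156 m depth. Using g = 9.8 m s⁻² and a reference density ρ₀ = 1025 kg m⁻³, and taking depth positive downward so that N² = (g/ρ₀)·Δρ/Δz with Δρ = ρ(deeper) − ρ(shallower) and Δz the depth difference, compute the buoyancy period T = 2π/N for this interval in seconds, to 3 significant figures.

Δρ = 1027.281 − 1027.108 = 0.173 kg m⁻³ over Δz = 156 − 119 = 37 m.
N² = (9.8/1025) × (0.173/37) = 4.4704 × 10⁻⁵ s⁻².
N = √(4.4704 × 10⁻⁵) = 6.6861 × 10⁻³ rad s⁻¹, so T = 2π/N = 939.74 s ≈ 940 s.

940 s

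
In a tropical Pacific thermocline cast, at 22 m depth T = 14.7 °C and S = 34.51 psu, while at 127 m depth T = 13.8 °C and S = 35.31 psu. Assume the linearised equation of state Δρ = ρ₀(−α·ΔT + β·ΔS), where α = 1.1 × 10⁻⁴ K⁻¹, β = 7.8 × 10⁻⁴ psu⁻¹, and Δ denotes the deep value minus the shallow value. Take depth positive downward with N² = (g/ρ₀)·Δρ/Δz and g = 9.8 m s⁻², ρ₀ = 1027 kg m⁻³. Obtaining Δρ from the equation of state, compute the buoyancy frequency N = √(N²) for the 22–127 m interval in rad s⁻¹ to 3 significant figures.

ΔT = -0.9 K, ΔS = +0.80 psu (deep − shallow).
Δρ/ρ₀ = −αΔT + βΔS = 9.90 × 10⁻⁵ + 6.24 × 10⁻⁴ = 7.23 × 10⁻⁴, so Δρ ≈ 0.7425 kg m⁻³.
N² = (g/ρ₀)·Δρ/Δz = g·(Δρ/ρ₀)/Δz = 9.8 × 7.23 × 10⁻⁴ / 105 = 6.7480 × 10⁻⁵ s⁻².
N = √(6.7480 × 10⁻⁵) = 8.2146 × 10⁻³ rad s⁻¹ ≈ 8.21 × 10⁻³ rad s⁻¹.

8.21 × 10⁻³ rad s⁻¹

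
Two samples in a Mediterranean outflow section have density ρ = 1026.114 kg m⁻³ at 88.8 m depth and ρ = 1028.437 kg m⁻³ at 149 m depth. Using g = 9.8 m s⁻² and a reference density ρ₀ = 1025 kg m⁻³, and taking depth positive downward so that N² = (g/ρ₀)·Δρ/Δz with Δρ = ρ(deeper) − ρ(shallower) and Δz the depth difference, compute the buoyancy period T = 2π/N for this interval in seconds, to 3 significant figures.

327 s

Δρ = 1028.437 − 1026.114 = 2.323 kg m⁻³ over Δz = 149 − 88.8 = 60.2 m.
N² = (9.8/1025) × (2.323/60.2) = 3.6894 × 10⁻⁴ s⁻².
N = √(3.6894 × 10⁻⁴) = 0.019208 rad s⁻¹, so T = 2π/N = 327.11 s ≈ 327 s.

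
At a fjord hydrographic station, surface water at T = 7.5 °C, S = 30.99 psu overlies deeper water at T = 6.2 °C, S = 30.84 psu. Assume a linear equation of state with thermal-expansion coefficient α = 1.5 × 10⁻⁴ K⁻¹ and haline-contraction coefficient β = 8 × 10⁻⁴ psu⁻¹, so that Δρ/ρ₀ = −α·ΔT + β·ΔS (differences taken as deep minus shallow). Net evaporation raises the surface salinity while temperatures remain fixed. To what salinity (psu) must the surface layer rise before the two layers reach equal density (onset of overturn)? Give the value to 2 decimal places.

Neutral buoyancy requires −α(T_deep − T_surf) + β(S_deep − S_surf′) = 0.
S_surf′ = S_deep − (α/β)·ΔT = 30.84 − (1.5 × 10⁻⁴/8 × 10⁻⁴)·(-1.3) = 31.0837 psu.
Increase required: 31.0837 − 30.99 = 0.0937 psu.

31.08 psu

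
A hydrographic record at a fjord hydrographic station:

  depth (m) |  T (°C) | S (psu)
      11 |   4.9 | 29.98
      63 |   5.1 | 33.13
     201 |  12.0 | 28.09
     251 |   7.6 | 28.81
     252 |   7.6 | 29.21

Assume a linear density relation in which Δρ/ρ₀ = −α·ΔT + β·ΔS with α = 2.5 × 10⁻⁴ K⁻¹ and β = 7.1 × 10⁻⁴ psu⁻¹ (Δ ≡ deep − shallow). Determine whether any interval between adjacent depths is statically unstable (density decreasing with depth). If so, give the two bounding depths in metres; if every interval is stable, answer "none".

63–201 m

Evaluate Δρ/ρ₀ = −αΔT + βΔS across each adjacent pair:
  11–63 m: −αΔT+βΔS = −(2.5 × 10⁻⁴)(+0.2)+(7.1 × 10⁻⁴)(+3.15) = 2.2 × 10⁻³ → stable
  63–201 m: −αΔT+βΔS = −(2.5 × 10⁻⁴)(+6.9)+(7.1 × 10⁻⁴)(-5.04) = -5.3 × 10⁻³ → UNSTABLE
  201–251 m: −αΔT+βΔS = −(2.5 × 10⁻⁴)(-4.4)+(7.1 × 10⁻⁴)(+0.72) = 1.6 × 10⁻³ → stable
  251–252 m: −αΔT+βΔS = −(2.5 × 10⁻⁴)(+0.0)+(7.1 × 10⁻⁴)(+0.40) = 2.8 × 10⁻⁴ → stable
The 63–201 m interval has Δρ < 0: lighter water underlies denser water.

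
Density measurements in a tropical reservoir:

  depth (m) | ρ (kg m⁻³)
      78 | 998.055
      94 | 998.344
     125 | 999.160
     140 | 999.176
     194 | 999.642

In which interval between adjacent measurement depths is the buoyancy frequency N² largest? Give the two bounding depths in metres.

94–125 m

Compute the density gradient over each adjacent pair:
  78–94 m: Δρ/Δz = 0.289/16 = 0.018 kg m⁻⁴
  94–125 m: Δρ/Δz = 0.816/31 = 0.026 kg m⁻⁴
  125–140 m: Δρ/Δz = 0.016/15 = 1.1 × 10⁻³ kg m⁻⁴
  140–194 m: Δρ/Δz = 0.466/54 = 8.6 × 10⁻³ kg m⁻⁴
The largest gradient is in the 94–125 m interval — the pycnocline.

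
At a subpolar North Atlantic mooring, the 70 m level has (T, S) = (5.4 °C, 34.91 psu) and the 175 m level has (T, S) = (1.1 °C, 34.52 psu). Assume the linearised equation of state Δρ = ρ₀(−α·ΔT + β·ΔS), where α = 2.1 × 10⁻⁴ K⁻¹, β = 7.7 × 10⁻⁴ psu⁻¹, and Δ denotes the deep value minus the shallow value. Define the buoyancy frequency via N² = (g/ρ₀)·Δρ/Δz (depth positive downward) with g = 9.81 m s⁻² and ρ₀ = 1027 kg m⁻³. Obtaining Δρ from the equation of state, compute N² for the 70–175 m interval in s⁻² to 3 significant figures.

ΔT = -4.3 K, ΔS = -0.39 psu (deep − shallow).
Δρ/ρ₀ = −αΔT + βΔS = 9.03 × 10⁻⁴ − 3.003 × 10⁻⁴ = 6.027 × 10⁻⁴, so Δρ ≈ 0.6190 kg m⁻³.
N² = (g/ρ₀)·Δρ/Δz = g·(Δρ/ρ₀)/Δz = 9.81 × 6.027 × 10⁻⁴ / 105 = 5.6309 × 10⁻⁵ s⁻² ≈ 5.63 × 10⁻⁵ s⁻².

5.63 × 10⁻⁵ s⁻²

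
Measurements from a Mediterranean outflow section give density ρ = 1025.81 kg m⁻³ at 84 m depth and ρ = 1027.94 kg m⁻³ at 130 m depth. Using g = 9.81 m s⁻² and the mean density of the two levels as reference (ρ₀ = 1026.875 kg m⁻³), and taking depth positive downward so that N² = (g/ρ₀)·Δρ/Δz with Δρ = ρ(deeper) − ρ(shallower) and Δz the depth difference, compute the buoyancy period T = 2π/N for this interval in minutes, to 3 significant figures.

4.98 min

Δρ = 1027.94 − 1025.81 = 2.13 kg m⁻³ over Δz = 130 − 84 = 46 m.
N² = (9.81/1026.875) × (2.13/46) = 4.4236 × 10⁻⁴ s⁻².
N = √(4.4236 × 10⁻⁴) = 0.021032 rad s⁻¹, so T = 2π/N = 298.74 s = 4.9790 min ≈ 4.98 min.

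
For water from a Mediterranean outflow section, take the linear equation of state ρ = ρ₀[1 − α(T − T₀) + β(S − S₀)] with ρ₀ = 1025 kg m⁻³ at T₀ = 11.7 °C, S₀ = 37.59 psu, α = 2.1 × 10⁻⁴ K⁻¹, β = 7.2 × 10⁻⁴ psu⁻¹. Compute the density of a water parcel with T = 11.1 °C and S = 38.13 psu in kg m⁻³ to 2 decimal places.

T − T₀ = -0.6 K, S − S₀ = +0.54 psu.
Bracket = 1 − α·(-0.6) + β·(+0.54) = 1 + (5.148 × 10⁻⁴) = 1.0005148.
ρ = 1025 × 1.0005148 = 1025.53 kg m⁻³.

1025.53 kg m⁻³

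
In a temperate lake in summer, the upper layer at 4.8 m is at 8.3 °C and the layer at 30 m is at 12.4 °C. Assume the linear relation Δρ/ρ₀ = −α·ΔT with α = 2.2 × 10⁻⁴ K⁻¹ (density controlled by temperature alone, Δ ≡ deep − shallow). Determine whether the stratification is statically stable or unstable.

ΔT = 12.4 − 8.3 = +4.1 K, so Δρ/ρ₀ = −αΔT = -9.02 × 10⁻⁴.
Δρ/ρ₀ < 0, so Δρ < 0: deeper water is lighter → statically unstable; the column would overturn.

unstable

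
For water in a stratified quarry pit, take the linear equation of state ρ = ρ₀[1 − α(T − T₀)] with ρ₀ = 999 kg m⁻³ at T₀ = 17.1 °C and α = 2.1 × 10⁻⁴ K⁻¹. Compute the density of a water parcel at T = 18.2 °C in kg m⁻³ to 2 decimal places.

998.77 kg m⁻³

T − T₀ = +1.1 K.
Bracket = 1 − α·(+1.1) = 1 + (-2.31 × 10⁻⁴) = 0.9997690.
ρ = 999 × 0.9997690 = 998.77 kg m⁻³.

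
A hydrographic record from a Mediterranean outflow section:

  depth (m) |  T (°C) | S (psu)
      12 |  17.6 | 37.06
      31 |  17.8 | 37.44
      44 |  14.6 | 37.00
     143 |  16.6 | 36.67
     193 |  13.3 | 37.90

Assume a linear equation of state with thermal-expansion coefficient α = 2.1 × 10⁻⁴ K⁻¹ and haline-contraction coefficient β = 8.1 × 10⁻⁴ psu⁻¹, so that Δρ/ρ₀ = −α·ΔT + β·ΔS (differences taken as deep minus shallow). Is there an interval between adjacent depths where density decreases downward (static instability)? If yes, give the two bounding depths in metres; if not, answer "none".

Evaluate Δρ/ρ₀ = −αΔT + βΔS across each adjacent pair:
  12–31 m: −αΔT+βΔS = −(2.1 × 10⁻⁴)(+0.2)+(8.1 × 10⁻⁴)(+0.38) = 2.7 × 10⁻⁴ → stable
  31–44 m: −αΔT+βΔS = −(2.1 × 10⁻⁴)(-3.2)+(8.1 × 10⁻⁴)(-0.44) = 3.2 × 10⁻⁴ → stable
  44–143 m: −αΔT+βΔS = −(2.1 × 10⁻⁴)(+2.0)+(8.1 × 10⁻⁴)(-0.33) = -6.9 × 10⁻⁴ → UNSTABLE
  143–193 m: −αΔT+βΔS = −(2.1 × 10⁻⁴)(-3.3)+(8.1 × 10⁻⁴)(+1.23) = 1.7 × 10⁻³ → stable
The 44–143 m interval has Δρ < 0: lighter water underlies denser water.

44–143 m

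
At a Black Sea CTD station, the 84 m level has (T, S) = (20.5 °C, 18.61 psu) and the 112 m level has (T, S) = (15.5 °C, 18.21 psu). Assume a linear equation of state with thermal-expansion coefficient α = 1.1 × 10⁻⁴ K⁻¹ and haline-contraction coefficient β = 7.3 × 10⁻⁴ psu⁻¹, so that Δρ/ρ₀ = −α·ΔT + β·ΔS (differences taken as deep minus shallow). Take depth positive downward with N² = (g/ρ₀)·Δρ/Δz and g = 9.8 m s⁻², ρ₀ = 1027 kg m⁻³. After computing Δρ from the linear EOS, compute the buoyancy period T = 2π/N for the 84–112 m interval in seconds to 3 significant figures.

661 s

ΔT = -5.0 K, ΔS = -0.40 psu (deep − shallow).
Δρ/ρ₀ = −αΔT + βΔS = 5.50 × 10⁻⁴ − 2.92 × 10⁻⁴ = 2.58 × 10⁻⁴, so Δρ ≈ 0.2650 kg m⁻³.
N² = (g/ρ₀)·Δρ/Δz = g·(Δρ/ρ₀)/Δz = 9.8 × 2.58 × 10⁻⁴ / 28 = 9.0300 × 10⁻⁵ s⁻².
N = √(9.0300 × 10⁻⁵) = 9.5026 × 10⁻³ rad s⁻¹ → T = 2π/N = 661.21 s ≈ 661 s.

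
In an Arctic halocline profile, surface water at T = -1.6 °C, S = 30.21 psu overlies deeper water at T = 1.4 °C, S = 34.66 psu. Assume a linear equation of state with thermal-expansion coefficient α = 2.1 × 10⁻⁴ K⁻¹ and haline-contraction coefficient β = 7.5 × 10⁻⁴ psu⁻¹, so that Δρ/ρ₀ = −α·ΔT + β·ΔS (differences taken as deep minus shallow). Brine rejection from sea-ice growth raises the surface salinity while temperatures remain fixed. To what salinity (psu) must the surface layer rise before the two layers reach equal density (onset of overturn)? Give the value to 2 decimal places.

Neutral buoyancy requires −α(T_deep − T_surf) + β(S_deep − S_surf′) = 0.
S_surf′ = S_deep − (α/β)·ΔT = 34.66 − (2.1 × 10⁻⁴/7.5 × 10⁻⁴)·(+3.0) = 33.8200 psu.
Increase required: 33.8200 − 30.21 = 3.6100 psu.

33.82 psu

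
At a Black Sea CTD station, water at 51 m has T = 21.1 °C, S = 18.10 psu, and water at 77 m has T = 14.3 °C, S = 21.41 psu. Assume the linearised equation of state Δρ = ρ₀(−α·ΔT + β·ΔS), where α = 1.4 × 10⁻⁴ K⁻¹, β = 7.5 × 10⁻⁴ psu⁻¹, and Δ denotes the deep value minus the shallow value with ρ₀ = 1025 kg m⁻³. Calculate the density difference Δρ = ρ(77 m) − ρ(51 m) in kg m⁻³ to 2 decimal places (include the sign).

ΔT = -6.8 K, ΔS = +3.31 psu (deep − shallow).
Δρ/ρ₀ = −(1.4 × 10⁻⁴)(-6.8) + (7.5 × 10⁻⁴)(+3.31) = 3.4345 × 10⁻³.
Δρ = 1025 × (3.4345 × 10⁻³) = +3.52 kg m⁻³.
Positive Δρ: denser below, stable.

+3.52 kg m⁻³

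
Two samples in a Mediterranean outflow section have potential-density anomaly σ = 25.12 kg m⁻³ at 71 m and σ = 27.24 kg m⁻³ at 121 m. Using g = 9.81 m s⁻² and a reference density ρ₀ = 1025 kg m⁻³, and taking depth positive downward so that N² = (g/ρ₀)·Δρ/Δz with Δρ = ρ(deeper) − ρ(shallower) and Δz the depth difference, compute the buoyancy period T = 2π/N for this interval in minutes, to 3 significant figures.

5.20 min

Δρ = 1027.24 − 1025.12 = 2.12 kg m⁻³ over Δz = 121 − 71 = 50 m.
N² = (9.81/1025) × (2.12/50) = 4.0580 × 10⁻⁴ s⁻².
N = √(4.0580 × 10⁻⁴) = 0.020144 rad s⁻¹, so T = 2π/N = 311.91 s = 5.1985 min ≈ 5.20 min.
A positive N² confirms static stability across the interval.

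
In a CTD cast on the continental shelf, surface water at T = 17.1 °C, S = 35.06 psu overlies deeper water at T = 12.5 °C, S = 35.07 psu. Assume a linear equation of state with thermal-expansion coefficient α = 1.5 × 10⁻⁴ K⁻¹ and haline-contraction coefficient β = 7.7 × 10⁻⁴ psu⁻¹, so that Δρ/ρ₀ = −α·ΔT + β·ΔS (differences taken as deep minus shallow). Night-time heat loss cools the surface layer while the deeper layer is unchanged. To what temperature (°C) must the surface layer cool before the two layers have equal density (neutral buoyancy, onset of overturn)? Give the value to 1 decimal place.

Neutral buoyancy requires Δρ = 0, i.e. −α(T_deep − T_surf′) + β(S_deep − S_surf) = 0.
T_surf′ = T_deep − (β/α)·ΔS = 12.5 − (7.7 × 10⁻⁴/1.5 × 10⁻⁴)·(+0.01) = 12.449 °C.
Cooling required: 17.1 − (12.449) = 4.651 °C.

12.4 °C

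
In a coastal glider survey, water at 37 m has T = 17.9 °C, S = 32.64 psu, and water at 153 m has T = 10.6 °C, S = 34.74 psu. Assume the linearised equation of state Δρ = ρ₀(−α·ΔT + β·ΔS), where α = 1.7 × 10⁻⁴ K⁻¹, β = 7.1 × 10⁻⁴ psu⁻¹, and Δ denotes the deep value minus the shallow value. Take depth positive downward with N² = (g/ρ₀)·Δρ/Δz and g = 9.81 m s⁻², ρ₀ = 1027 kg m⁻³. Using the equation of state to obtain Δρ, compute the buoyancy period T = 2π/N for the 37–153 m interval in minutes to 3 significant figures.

6.89 min

ΔT = -7.3 K, ΔS = +2.10 psu (deep − shallow).
Δρ/ρ₀ = −αΔT + βΔS = 1.241 × 10⁻³ + 1.491 × 10⁻³ = 2.732 × 10⁻³, so Δρ ≈ 2.806 kg m⁻³.
N² = (g/ρ₀)·Δρ/Δz = g·(Δρ/ρ₀)/Δz = 9.81 × 2.732 × 10⁻³ / 116 = 2.3104 × 10⁻⁴ s⁻².
N = √(2.3104 × 10⁻⁴) = 0.015200 rad s⁻¹ → T = 2π/N = 413.37 s = 6.8895 min ≈ 6.89 min.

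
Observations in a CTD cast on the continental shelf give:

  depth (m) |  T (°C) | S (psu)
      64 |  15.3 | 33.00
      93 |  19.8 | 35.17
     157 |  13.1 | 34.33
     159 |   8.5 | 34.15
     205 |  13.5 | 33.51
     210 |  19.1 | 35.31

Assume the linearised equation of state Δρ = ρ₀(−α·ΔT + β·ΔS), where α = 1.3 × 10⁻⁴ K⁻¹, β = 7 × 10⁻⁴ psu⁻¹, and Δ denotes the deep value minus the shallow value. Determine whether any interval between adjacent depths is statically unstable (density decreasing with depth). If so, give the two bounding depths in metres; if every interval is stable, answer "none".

159–205 m

Evaluate Δρ/ρ₀ = −αΔT + βΔS across each adjacent pair:
  64–93 m: −αΔT+βΔS = −(1.3 × 10⁻⁴)(+4.5)+(7 × 10⁻⁴)(+2.17) = 9.3 × 10⁻⁴ → stable
  93–157 m: −αΔT+βΔS = −(1.3 × 10⁻⁴)(-6.7)+(7 × 10⁻⁴)(-0.84) = 2.8 × 10⁻⁴ → stable
  157–159 m: −αΔT+βΔS = −(1.3 × 10⁻⁴)(-4.6)+(7 × 10⁻⁴)(-0.18) = 4.7 × 10⁻⁴ → stable
  159–205 m: −αΔT+βΔS = −(1.3 × 10⁻⁴)(+5.0)+(7 × 10⁻⁴)(-0.64) = -1.1 × 10⁻³ → UNSTABLE
  205–210 m: −αΔT+βΔS = −(1.3 × 10⁻⁴)(+5.6)+(7 × 10⁻⁴)(+1.80) = 5.3 × 10⁻⁴ → stable
The 159–205 m interval has Δρ < 0: lighter water underlies denser water.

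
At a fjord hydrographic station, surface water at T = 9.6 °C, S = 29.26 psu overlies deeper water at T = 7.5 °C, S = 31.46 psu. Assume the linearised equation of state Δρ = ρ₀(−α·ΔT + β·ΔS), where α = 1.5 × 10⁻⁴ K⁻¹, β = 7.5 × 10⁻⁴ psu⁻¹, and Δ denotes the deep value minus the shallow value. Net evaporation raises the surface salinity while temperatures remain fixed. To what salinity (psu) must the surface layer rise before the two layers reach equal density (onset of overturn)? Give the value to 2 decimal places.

Neutral buoyancy requires −α(T_deep − T_surf) + β(S_deep − S_surf′) = 0.
S_surf′ = S_deep − (α/β)·ΔT = 31.46 − (1.5 × 10⁻⁴/7.5 × 10⁻⁴)·(-2.1) = 31.8800 psu.
Increase required: 31.8800 − 29.26 = 2.6200 psu.

31.88 psu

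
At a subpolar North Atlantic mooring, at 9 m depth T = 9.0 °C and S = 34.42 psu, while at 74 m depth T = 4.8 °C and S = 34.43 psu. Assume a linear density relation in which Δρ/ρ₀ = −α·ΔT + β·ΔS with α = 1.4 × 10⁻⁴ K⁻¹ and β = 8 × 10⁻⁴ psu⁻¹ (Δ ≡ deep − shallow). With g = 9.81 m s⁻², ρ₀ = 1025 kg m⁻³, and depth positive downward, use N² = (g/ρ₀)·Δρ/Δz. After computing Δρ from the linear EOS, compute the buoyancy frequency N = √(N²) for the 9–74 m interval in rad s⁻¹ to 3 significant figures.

9.48 × 10⁻³ rad s⁻¹

ΔT = -4.2 K, ΔS = +0.01 psu (deep − shallow).
Δρ/ρ₀ = −αΔT + βΔS = 5.88 × 10⁻⁴ + 8.00 × 10⁻⁶ = 5.96 × 10⁻⁴, so Δρ ≈ 0.6109 kg m⁻³.
N² = (g/ρ₀)·Δρ/Δz = g·(Δρ/ρ₀)/Δz = 9.81 × 5.96 × 10⁻⁴ / 65 = 8.9950 × 10⁻⁵ s⁻².
N = √(8.9950 × 10⁻⁵) = 9.4842 × 10⁻³ rad s⁻¹ ≈ 9.48 × 10⁻³ rad s⁻¹.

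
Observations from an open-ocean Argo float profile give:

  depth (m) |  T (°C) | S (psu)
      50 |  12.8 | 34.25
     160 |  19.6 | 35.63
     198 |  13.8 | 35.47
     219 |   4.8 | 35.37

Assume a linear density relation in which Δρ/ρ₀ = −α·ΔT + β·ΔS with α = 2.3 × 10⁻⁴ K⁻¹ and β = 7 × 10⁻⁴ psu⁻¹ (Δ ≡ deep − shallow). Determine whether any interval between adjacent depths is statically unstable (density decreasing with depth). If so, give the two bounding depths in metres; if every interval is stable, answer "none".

50–160 m

Evaluate Δρ/ρ₀ = −αΔT + βΔS across each adjacent pair:
  50–160 m: −αΔT+βΔS = −(2.3 × 10⁻⁴)(+6.8)+(7 × 10⁻⁴)(+1.38) = -6.0 × 10⁻⁴ → UNSTABLE
  160–198 m: −αΔT+βΔS = −(2.3 × 10⁻⁴)(-5.8)+(7 × 10⁻⁴)(-0.16) = 1.2 × 10⁻³ → stable
  198–219 m: −αΔT+βΔS = −(2.3 × 10⁻⁴)(-9.0)+(7 × 10⁻⁴)(-0.10) = 2.0 × 10⁻³ → stable
The 50–160 m interval has Δρ < 0: lighter water underlies denser water.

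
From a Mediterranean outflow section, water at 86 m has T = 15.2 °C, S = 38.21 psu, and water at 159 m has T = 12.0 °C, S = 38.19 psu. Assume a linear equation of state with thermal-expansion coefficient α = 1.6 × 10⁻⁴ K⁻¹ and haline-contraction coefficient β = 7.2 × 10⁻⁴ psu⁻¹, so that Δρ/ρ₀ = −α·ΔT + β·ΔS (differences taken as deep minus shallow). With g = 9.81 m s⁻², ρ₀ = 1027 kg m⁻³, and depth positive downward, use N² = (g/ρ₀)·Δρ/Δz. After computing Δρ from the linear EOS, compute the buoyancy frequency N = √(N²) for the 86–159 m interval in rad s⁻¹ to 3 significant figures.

8.18 × 10⁻³ rad s⁻¹

ΔT = -3.2 K, ΔS = -0.02 psu (deep − shallow).
Δρ/ρ₀ = −αΔT + βΔS = 5.12 × 10⁻⁴ − 1.44 × 10⁻⁵ = 4.976 × 10⁻⁴, so Δρ ≈ 0.5110 kg m⁻³.
N² = (g/ρ₀)·Δρ/Δz = g·(Δρ/ρ₀)/Δz = 9.81 × 4.976 × 10⁻⁴ / 73 = 6.6869 × 10⁻⁵ s⁻².
N = √(6.6869 × 10⁻⁵) = 8.1773 × 10⁻³ rad s⁻¹ ≈ 8.18 × 10⁻³ rad s⁻¹.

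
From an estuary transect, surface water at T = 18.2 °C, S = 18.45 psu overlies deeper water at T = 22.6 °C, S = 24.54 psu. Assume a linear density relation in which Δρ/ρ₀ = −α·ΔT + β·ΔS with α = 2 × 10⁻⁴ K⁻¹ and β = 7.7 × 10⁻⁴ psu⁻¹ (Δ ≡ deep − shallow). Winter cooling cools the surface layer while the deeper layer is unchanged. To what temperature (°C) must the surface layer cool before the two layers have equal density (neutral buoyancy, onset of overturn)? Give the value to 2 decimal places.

Neutral buoyancy requires Δρ = 0, i.e. −α(T_deep − T_surf′) + β(S_deep − S_surf) = 0.
T_surf′ = T_deep − (β/α)·ΔS = 22.6 − (7.7 × 10⁻⁴/2 × 10⁻⁴)·(+6.09) = -0.8465 °C.
Cooling required: 18.2 − (-0.8465) = 19.0465 °C.

-0.85 °C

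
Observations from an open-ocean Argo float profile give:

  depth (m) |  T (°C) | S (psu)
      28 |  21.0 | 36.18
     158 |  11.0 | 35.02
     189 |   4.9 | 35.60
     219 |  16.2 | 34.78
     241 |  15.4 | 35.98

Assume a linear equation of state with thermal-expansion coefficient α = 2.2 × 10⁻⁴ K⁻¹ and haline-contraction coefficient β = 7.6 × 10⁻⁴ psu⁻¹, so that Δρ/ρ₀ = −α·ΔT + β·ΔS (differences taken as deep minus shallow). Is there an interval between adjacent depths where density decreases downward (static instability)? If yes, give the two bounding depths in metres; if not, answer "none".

189–219 m

Evaluate Δρ/ρ₀ = −αΔT + βΔS across each adjacent pair:
  28–158 m: −αΔT+βΔS = −(2.2 × 10⁻⁴)(-10.0)+(7.6 × 10⁻⁴)(-1.16) = 1.3 × 10⁻³ → stable
  158–189 m: −αΔT+βΔS = −(2.2 × 10⁻⁴)(-6.1)+(7.6 × 10⁻⁴)(+0.58) = 1.8 × 10⁻³ → stable
  189–219 m: −αΔT+βΔS = −(2.2 × 10⁻⁴)(+11.3)+(7.6 × 10⁻⁴)(-0.82) = -3.1 × 10⁻³ → UNSTABLE
  219–241 m: −αΔT+βΔS = −(2.2 × 10⁻⁴)(-0.8)+(7.6 × 10⁻⁴)(+1.20) = 1.1 × 10⁻³ → stable
The 189–219 m interval has Δρ < 0: lighter water underlies denser water.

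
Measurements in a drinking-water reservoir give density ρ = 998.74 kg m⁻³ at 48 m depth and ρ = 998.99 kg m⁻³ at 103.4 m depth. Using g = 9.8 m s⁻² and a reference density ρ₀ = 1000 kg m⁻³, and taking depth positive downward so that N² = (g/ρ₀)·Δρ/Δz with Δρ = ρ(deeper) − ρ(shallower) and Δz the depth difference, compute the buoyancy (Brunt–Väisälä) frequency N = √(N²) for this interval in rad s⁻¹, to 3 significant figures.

6.65 × 10⁻³ rad s⁻¹

Δρ = 998.99 − 998.74 = 0.25 kg m⁻³ over Δz = 103.4 − 48 = 55.4 m.
N² = (9.8/1000) × (0.25/55.4) = 4.4224 × 10⁻⁵ s⁻².
N = √(4.4224 × 10⁻⁵) = 6.6501 × 10⁻³ rad s⁻¹ ≈ 6.65 × 10⁻³ rad s⁻¹.
N² > 0, so the interval is statically stable.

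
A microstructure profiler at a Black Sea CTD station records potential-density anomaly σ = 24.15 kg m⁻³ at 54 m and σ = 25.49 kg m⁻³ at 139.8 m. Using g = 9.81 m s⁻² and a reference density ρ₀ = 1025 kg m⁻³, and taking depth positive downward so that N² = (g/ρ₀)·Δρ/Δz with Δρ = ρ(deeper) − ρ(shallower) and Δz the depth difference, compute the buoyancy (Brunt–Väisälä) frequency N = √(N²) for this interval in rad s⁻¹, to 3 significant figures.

0.0122 rad s⁻¹

Δρ = 1025.49 − 1024.15 = 1.34 kg m⁻³ over Δz = 139.8 − 54 = 85.8 m.
N² = (9.81/1025) × (1.34/85.8) = 1.4947 × 10⁻⁴ s⁻².
N = √(1.4947 × 10⁻⁴) = 0.012226 rad s⁻¹ ≈ 0.0122 rad s⁻¹.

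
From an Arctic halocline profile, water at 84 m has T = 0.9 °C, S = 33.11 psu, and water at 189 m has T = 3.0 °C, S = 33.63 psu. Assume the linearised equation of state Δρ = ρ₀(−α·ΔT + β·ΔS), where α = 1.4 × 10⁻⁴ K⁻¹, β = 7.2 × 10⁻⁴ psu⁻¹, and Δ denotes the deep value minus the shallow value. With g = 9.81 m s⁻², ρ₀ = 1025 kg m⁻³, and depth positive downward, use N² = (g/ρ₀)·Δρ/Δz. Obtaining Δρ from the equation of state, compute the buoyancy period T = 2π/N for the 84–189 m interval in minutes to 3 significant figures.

38.2 min

ΔT = +2.1 K, ΔS = +0.52 psu (deep − shallow).
Δρ/ρ₀ = −αΔT + βΔS = -2.94 × 10⁻⁴ + 3.744 × 10⁻⁴ = 8.04 × 10⁻⁵, so Δρ ≈ 0.08241 kg m⁻³.
N² = (g/ρ₀)·Δρ/Δz = g·(Δρ/ρ₀)/Δz = 9.81 × 8.04 × 10⁻⁵ / 105 = 7.5117 × 10⁻⁶ s⁻².
N = √(7.5117 × 10⁻⁶) = 2.7407 × 10⁻³ rad s⁻¹ → T = 2π/N = 2.2925 × 10³ s = 38.208 min ≈ 38.2 min.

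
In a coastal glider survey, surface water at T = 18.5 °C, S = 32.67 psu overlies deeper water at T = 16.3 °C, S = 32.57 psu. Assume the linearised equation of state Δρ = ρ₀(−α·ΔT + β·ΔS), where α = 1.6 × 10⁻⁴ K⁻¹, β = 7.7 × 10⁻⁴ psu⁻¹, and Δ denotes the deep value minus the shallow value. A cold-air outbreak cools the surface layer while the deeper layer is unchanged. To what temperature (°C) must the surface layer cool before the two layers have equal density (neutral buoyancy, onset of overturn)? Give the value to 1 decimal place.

16.8 °C

Neutral buoyancy requires Δρ = 0, i.e. −α(T_deep − T_surf′) + β(S_deep − S_surf) = 0.
T_surf′ = T_deep − (β/α)·ΔS = 16.3 − (7.7 × 10⁻⁴/1.6 × 10⁻⁴)·(-0.10) = 16.781 °C.
Cooling required: 18.5 − (16.781) = 1.719 °C.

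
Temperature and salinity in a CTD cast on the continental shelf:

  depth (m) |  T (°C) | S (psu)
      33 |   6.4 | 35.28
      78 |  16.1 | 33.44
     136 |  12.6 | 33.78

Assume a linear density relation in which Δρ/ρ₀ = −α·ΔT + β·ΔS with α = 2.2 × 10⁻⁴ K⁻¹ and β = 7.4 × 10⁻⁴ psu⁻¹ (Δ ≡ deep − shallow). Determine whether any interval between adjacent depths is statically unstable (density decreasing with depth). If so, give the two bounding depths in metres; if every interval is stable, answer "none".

Evaluate Δρ/ρ₀ = −αΔT + βΔS across each adjacent pair:
  33–78 m: −αΔT+βΔS = −(2.2 × 10⁻⁴)(+9.7)+(7.4 × 10⁻⁴)(-1.84) = -3.5 × 10⁻³ → UNSTABLE
  78–136 m: −αΔT+βΔS = −(2.2 × 10⁻⁴)(-3.5)+(7.4 × 10⁻⁴)(+0.34) = 1.0 × 10⁻³ → stable
The 33–78 m interval has Δρ < 0: lighter water underlies denser water.

33–78 m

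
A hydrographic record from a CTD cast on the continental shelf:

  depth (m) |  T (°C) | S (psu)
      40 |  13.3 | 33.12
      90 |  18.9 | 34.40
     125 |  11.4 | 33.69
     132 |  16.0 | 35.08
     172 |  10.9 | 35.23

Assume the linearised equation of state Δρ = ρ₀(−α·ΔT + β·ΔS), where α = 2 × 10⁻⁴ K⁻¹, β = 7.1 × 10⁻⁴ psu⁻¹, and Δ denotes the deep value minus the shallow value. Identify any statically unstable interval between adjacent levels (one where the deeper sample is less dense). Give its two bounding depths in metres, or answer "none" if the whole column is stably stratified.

Evaluate Δρ/ρ₀ = −αΔT + βΔS across each adjacent pair:
  40–90 m: −αΔT+βΔS = −(2 × 10⁻⁴)(+5.6)+(7.1 × 10⁻⁴)(+1.28) = -2.1 × 10⁻⁴ → UNSTABLE
  90–125 m: −αΔT+βΔS = −(2 × 10⁻⁴)(-7.5)+(7.1 × 10⁻⁴)(-0.71) = 1.0 × 10⁻³ → stable
  125–132 m: −αΔT+βΔS = −(2 × 10⁻⁴)(+4.6)+(7.1 × 10⁻⁴)(+1.39) = 6.7 × 10⁻⁵ → stable
  132–172 m: −αΔT+βΔS = −(2 × 10⁻⁴)(-5.1)+(7.1 × 10⁻⁴)(+0.15) = 1.1 × 10⁻³ → stable
The 40–90 m interval has Δρ < 0: lighter water underlies denser water.

40–90 m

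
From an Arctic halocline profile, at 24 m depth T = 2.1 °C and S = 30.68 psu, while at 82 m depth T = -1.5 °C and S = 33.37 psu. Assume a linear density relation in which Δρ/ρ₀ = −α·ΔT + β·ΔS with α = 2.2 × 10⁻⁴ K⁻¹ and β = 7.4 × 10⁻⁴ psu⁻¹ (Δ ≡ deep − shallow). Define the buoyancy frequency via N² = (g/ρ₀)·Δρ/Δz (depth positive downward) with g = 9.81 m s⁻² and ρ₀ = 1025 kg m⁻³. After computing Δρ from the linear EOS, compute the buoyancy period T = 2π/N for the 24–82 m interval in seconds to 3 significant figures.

290 s

ΔT = -3.6 K, ΔS = +2.69 psu (deep − shallow).
Δρ/ρ₀ = −αΔT + βΔS = 7.92 × 10⁻⁴ + 1.9906 × 10⁻³ = 2.7826 × 10⁻³, so Δρ ≈ 2.852 kg m⁻³.
N² = (g/ρ₀)·Δρ/Δz = g·(Δρ/ρ₀)/Δz = 9.81 × 2.7826 × 10⁻³ / 58 = 4.7064 × 10⁻⁴ s⁻².
N = √(4.7064 × 10⁻⁴) = 0.021694 rad s⁻¹ → T = 2π/N = 289.63 s ≈ 290 s.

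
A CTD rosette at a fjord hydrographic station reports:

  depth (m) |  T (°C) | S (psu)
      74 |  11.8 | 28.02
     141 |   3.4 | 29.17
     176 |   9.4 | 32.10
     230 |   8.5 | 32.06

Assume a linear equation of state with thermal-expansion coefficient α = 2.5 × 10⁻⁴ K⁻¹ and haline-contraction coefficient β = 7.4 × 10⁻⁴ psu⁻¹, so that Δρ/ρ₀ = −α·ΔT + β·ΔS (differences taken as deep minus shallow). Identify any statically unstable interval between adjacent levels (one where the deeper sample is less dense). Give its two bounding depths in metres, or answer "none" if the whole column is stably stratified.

Evaluate Δρ/ρ₀ = −αΔT + βΔS across each adjacent pair:
  74–141 m: −αΔT+βΔS = −(2.5 × 10⁻⁴)(-8.4)+(7.4 × 10⁻⁴)(+1.15) = 3.0 × 10⁻³ → stable
  141–176 m: −αΔT+βΔS = −(2.5 × 10⁻⁴)(+6.0)+(7.4 × 10⁻⁴)(+2.93) = 6.7 × 10⁻⁴ → stable
  176–230 m: −αΔT+βΔS = −(2.5 × 10⁻⁴)(-0.9)+(7.4 × 10⁻⁴)(-0.04) = 2.0 × 10⁻⁴ → stable
Every interval has Δρ > 0: the column is stably stratified throughout.

none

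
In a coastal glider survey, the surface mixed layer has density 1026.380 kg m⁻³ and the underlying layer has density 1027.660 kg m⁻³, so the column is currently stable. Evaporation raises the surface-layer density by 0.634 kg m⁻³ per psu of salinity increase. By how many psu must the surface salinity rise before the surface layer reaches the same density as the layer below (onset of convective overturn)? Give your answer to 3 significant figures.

2.02 psu

Density deficit of the surface layer: 1027.660 − 1026.380 = 1.28 kg m⁻³.
Required change = 1.28 / 0.634 = 2.02 psu.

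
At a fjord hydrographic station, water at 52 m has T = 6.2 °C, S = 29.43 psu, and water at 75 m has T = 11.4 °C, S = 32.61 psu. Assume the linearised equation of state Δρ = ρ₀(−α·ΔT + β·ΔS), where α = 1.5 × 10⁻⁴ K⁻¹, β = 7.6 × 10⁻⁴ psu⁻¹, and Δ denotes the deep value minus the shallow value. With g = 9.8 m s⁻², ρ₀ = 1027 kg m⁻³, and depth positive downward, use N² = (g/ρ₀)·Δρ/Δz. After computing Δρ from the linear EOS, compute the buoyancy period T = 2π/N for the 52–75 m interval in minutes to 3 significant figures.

3.97 min

ΔT = +5.2 K, ΔS = +3.18 psu (deep − shallow).
Δρ/ρ₀ = −αΔT + βΔS = -7.80 × 10⁻⁴ + 2.4168 × 10⁻³ = 1.6368 × 10⁻³, so Δρ ≈ 1.681 kg m⁻³.
N² = (g/ρ₀)·Δρ/Δz = g·(Δρ/ρ₀)/Δz = 9.8 × 1.6368 × 10⁻³ / 23 = 6.9742 × 10⁻⁴ s⁻².
N = √(6.9742 × 10⁻⁴) = 0.026409 rad s⁻¹ → T = 2π/N = 237.92 s = 3.9653 min ≈ 3.97 min.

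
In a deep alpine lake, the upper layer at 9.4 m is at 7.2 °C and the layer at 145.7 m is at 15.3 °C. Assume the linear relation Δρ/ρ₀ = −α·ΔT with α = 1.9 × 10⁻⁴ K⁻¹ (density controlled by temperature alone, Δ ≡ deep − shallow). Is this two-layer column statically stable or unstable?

ΔT = 15.3 − 7.2 = +8.1 K, so Δρ/ρ₀ = −αΔT = -1.539 × 10⁻³.
Δρ/ρ₀ < 0, so Δρ < 0: deeper water is lighter → statically unstable; the column would overturn.

unstable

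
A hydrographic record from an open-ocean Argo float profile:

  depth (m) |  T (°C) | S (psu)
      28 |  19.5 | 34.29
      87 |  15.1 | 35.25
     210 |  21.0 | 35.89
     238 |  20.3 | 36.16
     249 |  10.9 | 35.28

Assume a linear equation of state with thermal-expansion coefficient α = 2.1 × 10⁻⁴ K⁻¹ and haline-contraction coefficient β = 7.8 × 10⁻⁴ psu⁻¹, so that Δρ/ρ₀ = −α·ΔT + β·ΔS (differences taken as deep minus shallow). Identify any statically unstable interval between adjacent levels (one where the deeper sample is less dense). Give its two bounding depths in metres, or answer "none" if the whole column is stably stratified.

87–210 m

Evaluate Δρ/ρ₀ = −αΔT + βΔS across each adjacent pair:
  28–87 m: −αΔT+βΔS = −(2.1 × 10⁻⁴)(-4.4)+(7.8 × 10⁻⁴)(+0.96) = 1.7 × 10⁻³ → stable
  87–210 m: −αΔT+βΔS = −(2.1 × 10⁻⁴)(+5.9)+(7.8 × 10⁻⁴)(+0.64) = -7.4 × 10⁻⁴ → UNSTABLE
  210–238 m: −αΔT+βΔS = −(2.1 × 10⁻⁴)(-0.7)+(7.8 × 10⁻⁴)(+0.27) = 3.6 × 10⁻⁴ → stable
  238–249 m: −αΔT+βΔS = −(2.1 × 10⁻⁴)(-9.4)+(7.8 × 10⁻⁴)(-0.88) = 1.3 × 10⁻³ → stable
The 87–210 m interval has Δρ < 0: lighter water underlies denser water.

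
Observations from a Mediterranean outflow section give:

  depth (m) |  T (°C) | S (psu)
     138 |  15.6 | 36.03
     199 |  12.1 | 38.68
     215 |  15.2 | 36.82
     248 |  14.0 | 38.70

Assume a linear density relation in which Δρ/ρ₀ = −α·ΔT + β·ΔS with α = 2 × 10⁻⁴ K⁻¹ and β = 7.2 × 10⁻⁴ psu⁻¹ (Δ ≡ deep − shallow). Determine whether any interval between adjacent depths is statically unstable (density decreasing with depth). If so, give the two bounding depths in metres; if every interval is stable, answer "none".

199–215 m

Evaluate Δρ/ρ₀ = −αΔT + βΔS across each adjacent pair:
  138–199 m: −αΔT+βΔS = −(2 × 10⁻⁴)(-3.5)+(7.2 × 10⁻⁴)(+2.65) = 2.6 × 10⁻³ → stable
  199–215 m: −αΔT+βΔS = −(2 × 10⁻⁴)(+3.1)+(7.2 × 10⁻⁴)(-1.86) = -2.0 × 10⁻³ → UNSTABLE
  215–248 m: −αΔT+βΔS = −(2 × 10⁻⁴)(-1.2)+(7.2 × 10⁻⁴)(+1.88) = 1.6 × 10⁻³ → stable
The 199–215 m interval has Δρ < 0: lighter water underlies denser water.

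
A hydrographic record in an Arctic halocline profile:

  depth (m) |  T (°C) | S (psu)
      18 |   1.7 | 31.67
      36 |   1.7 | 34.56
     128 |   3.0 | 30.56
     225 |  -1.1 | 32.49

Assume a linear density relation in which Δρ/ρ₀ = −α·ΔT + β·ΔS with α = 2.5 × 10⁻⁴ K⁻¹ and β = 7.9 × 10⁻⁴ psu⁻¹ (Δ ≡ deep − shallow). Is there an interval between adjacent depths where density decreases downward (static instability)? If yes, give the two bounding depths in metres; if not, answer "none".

Evaluate Δρ/ρ₀ = −αΔT + βΔS across each adjacent pair:
  18–36 m: −αΔT+βΔS = −(2.5 × 10⁻⁴)(+0.0)+(7.9 × 10⁻⁴)(+2.89) = 2.3 × 10⁻³ → stable
  36–128 m: −αΔT+βΔS = −(2.5 × 10⁻⁴)(+1.3)+(7.9 × 10⁻⁴)(-4.00) = -3.5 × 10⁻³ → UNSTABLE
  128–225 m: −αΔT+βΔS = −(2.5 × 10⁻⁴)(-4.1)+(7.9 × 10⁻⁴)(+1.93) = 2.5 × 10⁻³ → stable
The 36–128 m interval has Δρ < 0: lighter water underlies denser water.

36–128 m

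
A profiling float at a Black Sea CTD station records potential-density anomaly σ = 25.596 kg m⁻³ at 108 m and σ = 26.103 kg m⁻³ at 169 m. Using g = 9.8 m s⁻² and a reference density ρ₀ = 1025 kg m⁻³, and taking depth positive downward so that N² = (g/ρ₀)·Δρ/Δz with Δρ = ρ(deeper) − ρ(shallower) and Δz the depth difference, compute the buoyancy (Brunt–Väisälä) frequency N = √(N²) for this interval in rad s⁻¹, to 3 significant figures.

8.91 × 10⁻³ rad s⁻¹

Δρ = 1026.103 − 1025.596 = 0.507 kg m⁻³ over Δz = 169 − 108 = 61 m.
N² = (9.8/1025) × (0.507/61) = 7.9466 × 10⁻⁵ s⁻².
N = √(7.9466 × 10⁻⁵) = 8.9144 × 10⁻³ rad s⁻¹ ≈ 8.91 × 10⁻³ rad s⁻¹.
Since Δρ > 0 the layer is stably stratified.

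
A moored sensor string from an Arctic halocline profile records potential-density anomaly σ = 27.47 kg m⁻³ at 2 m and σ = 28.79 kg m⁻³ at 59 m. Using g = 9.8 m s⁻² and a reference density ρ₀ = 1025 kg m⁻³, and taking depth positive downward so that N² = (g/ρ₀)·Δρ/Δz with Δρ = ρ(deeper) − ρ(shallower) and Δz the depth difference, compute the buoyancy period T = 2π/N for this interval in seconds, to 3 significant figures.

422 s

Δρ = 1028.79 − 1027.47 = 1.32 kg m⁻³ over Δz = 59 − 2 = 57 m.
N² = (9.8/1025) × (1.32/57) = 2.2141 × 10⁻⁴ s⁻².
N = √(2.2141 × 10⁻⁴) = 0.014880 rad s⁻¹, so T = 2π/N = 422.26 s ≈ 422 s.
A positive N² confirms static stability across the interval.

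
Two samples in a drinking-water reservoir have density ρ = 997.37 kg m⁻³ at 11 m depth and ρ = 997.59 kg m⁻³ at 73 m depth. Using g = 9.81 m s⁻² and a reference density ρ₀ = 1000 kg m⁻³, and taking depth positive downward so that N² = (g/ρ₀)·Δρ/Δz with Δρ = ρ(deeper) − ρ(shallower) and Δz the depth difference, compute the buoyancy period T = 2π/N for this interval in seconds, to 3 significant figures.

1.06 × 10³ s

Δρ = 997.59 − 997.37 = 0.22 kg m⁻³ over Δz = 73 − 11 = 62 m.
N² = (9.81/1000) × (0.22/62) = 3.4810 × 10⁻⁵ s⁻².
N = √(3.4810 × 10⁻⁵) = 5.9000 × 10⁻³ rad s⁻¹, so T = 2π/N = 1.0649 × 10³ s ≈ 1.06 × 10³ s.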